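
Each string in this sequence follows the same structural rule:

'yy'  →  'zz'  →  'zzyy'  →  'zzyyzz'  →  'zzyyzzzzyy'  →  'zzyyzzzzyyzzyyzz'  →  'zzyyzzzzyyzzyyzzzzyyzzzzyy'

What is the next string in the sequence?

zzyyzzzzyyzzyyzzzzyyzzzzyyzzyyzzzzyyzzyyzz

From term 3 onward, concatenate the last term with the second-to-last: zz·yy = zzyy, zzyy·zz = zzyyzz, …
The next term joins zzyyzzzzyyzzyyzzzzyyzzzzyy and zzyyzzzzyyzzyyzz.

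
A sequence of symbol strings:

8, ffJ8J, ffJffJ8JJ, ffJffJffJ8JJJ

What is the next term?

ffJffJffJffJ8JJJJ

s(k+1) = ffJ·s(k)·J, so each term gains ffJ as a prefix and J as a suffix.
One more step from ffJffJffJ8JJJ gives the answer.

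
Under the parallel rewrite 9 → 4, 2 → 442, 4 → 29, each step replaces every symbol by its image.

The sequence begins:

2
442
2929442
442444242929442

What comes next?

292944229292944229442444242929442

φ(442444242929442) expands symbol-by-symbol to 29 29 442 29 29 29 442 29 442 4 442 4 29 29 442; joining the 15 pieces gives the next term.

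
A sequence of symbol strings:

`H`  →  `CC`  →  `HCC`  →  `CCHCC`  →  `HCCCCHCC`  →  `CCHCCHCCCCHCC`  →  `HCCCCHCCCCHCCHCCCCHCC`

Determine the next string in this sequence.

CCHCCHCCCCHCCHCCCCHCCCCHCCHCCCCHCC

This is a Fibonacci-style word recurrence s(k) = s(k−2)·s(k−1): e.g. H·CC = HCC.
So term 8 is CCHCCHCCCCHCC·HCCCCHCCCCHCCHCCCCHCC.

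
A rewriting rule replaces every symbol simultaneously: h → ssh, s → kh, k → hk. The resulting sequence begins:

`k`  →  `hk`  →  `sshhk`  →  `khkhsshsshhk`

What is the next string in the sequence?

hksshhksshkhkhsshkhkhsshsshhk

Expanding khkhsshsshhk: k→hk, h→ssh, k→hk, h→ssh, s→kh, s→kh, h→ssh, s→kh, s→kh, h→ssh, h→ssh, k→hk. Concatenated: hk ssh hk ssh kh kh ssh kh kh ssh ssh hk.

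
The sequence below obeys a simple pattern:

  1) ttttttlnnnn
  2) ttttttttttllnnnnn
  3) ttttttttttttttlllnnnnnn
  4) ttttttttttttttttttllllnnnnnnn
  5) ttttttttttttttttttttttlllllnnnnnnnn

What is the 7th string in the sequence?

ttttttttttttttttttttttttttttttlllllllnnnnnnnnnn

The n-th term is 4n-2 t's then n-1 l's then n+2 n's, where the shown terms are n = 2, 3, 4, 5, 6.
Setting n = 8 gives 30, 7, 10 characters in each block.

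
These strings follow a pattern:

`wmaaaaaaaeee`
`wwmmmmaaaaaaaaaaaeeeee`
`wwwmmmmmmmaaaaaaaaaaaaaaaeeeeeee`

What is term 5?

The n-th term is n w's then 3n-2 m's then 4n+3 a's then 2n+1 e's (n = 1, 2, …).
For term 5, n = 5, so the run lengths are 5, 13, 23, 11.

wwwwwmmmmmmmmmmmmmaaaaaaaaaaaaaaaaaaaaaaaeeeeeeeeeee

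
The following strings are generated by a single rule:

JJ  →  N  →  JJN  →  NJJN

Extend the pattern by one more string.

This is a Fibonacci-style word recurrence s(k) = s(k−2)·s(k−1): e.g. JJ·N = JJN.
So term 5 is JJN·NJJN.

JJNNJJN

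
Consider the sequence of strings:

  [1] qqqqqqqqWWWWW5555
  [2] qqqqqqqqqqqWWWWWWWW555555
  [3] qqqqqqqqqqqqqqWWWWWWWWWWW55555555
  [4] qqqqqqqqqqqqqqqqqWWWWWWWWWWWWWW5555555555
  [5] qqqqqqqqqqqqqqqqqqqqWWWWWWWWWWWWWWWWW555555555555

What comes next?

The n-th term is 3n+2 q's then 3n-1 W's then 2n 5's, where the shown terms are n = 2, 3, 4, 5, 6.
Setting n = 7 gives 23, 20, 14 characters in each block.

qqqqqqqqqqqqqqqqqqqqqqqWWWWWWWWWWWWWWWWWWWW55555555555555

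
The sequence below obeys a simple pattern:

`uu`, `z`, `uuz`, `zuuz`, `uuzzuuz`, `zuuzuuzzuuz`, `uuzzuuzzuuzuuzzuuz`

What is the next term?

zuuzuuzzuuzuuzzuuzzuuzuuzzuuz

This is a Fibonacci-style word recurrence s(k) = s(k−2)·s(k−1): e.g. uu·z = uuz.
So term 8 is zuuzuuzzuuz·uuzzuuzzuuzuuzzuuz.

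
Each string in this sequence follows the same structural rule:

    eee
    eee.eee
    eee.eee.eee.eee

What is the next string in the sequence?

Every step duplicates the string with '.' between the halves.
Doubling eee.eee.eee.eee with '.' between the halves:

eee.eee.eee.eee.eee.eee.eee.eee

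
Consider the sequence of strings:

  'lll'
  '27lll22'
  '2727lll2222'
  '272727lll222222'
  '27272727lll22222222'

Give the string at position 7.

Each term wraps the previous one in 27 on the left and 22 on the right.
From 27272727lll22222222, 2 further steps: 27272727lll22222222 → 2727272727lll2222222222 → (answer).

272727272727lll222222222222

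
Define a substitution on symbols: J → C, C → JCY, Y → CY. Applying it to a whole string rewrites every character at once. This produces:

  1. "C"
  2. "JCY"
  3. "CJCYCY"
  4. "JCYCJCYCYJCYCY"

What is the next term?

φ(JCYCJCYCYJCYCY) expands symbol-by-symbol to C JCY CY JCY C JCY CY JCY CY C JCY CY JCY CY; joining the 14 pieces gives the next term.

CJCYCYJCYCJCYCYJCYCYCJCYCYJCYCY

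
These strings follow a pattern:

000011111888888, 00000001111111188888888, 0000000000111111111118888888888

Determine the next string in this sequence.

000000000000011111111111111888888888888

The n-th term is 3n-2 0's then 3n-1 1's then 2n+2 8's, where the shown terms are n = 2, 3, 4.
Setting n = 5 gives 13, 14, 12 characters in each block.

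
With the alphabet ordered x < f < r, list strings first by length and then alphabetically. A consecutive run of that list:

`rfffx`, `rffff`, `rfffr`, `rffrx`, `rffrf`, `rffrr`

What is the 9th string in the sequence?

rfrxr

Advancing 3 positions from rffrr through rffrr → rfrxx → rfrxf reaches term 9.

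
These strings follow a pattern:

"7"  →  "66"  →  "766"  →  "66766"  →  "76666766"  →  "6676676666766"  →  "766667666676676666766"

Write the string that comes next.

This is a Fibonacci-style word recurrence s(k) = s(k−2)·s(k−1): e.g. 7·66 = 766.
Continuing: 6676676666766 · 766667666676676666766 gives term 8.

6676676666766766667666676676666766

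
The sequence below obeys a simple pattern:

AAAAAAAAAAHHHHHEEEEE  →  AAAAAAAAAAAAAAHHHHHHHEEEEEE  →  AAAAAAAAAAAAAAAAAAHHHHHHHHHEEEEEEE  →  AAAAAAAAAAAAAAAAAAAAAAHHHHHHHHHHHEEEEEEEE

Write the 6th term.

Reading off run lengths: A runs 10, 14, 18, 22; H runs 5, 7, 9, 11; E runs 5, 6, 7, 8 — each is linear in n, where the shown terms are n = 2, 3, 4, 5.
Setting n = 7 gives 30, 15, 10 characters in each block.

AAAAAAAAAAAAAAAAAAAAAAAAAAAAAAHHHHHHHHHHHHHHHEEEEEEEEEE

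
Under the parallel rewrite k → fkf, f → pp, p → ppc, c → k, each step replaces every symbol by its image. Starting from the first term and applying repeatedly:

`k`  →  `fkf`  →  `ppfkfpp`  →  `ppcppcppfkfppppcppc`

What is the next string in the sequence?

ppcppckppcppckppcppcppfkfppppcppcppcppckppcppck

φ(ppcppcppfkfppppcppc) expands symbol-by-symbol to ppc ppc k ppc ppc k ppc ppc pp fkf pp ppc ppc ppc ppc k ppc ppc k; joining the 19 pieces gives the next term.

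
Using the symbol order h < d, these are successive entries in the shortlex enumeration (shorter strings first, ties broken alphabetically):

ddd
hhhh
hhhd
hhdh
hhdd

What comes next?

hdhh

The successor of hhdd increments the rightmost position that isn't already d and resets every position after it to h.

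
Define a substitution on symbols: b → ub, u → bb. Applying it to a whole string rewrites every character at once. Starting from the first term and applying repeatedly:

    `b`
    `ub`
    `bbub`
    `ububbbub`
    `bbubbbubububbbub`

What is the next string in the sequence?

Rewriting the 16 symbols of bbubbbubububbbub one by one yields ub ub bb ub ub ub bb ub bb ub bb ub ub ub bb ub; concatenated:

ububbbubububbbubbbubbbubububbbub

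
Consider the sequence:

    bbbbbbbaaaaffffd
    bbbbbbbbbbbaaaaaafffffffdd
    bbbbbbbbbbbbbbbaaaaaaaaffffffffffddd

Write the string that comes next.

The n-th term is 4n-1 b's then 2n a's then 3n-2 f's then n-1 d's, where the shown terms are n = 2, 3, 4.
Setting n = 5 gives 19, 10, 13, 4 characters in each block.

bbbbbbbbbbbbbbbbbbbaaaaaaaaaafffffffffffffdddd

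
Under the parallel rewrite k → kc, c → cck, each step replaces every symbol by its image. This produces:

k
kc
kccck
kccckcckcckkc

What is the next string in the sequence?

Rewriting the 13 symbols of kccckcckcckkc one by one yields kc cck cck cck kc cck cck kc cck cck kc kc cck; concatenated:

kccckcckcckkccckcckkccckcckkckccck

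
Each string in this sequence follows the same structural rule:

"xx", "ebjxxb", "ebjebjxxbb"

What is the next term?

ebjebjebjxxbbb

Every step adds ebj to the front and b to the end of the previous string.
So the next term is ebj·ebjebjxxbb·b.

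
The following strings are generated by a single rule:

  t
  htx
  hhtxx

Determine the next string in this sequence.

hhhtxxx

s(k+1) = h·s(k)·x, so each term gains h as a prefix and x as a suffix.
One more step from hhtxx gives the answer.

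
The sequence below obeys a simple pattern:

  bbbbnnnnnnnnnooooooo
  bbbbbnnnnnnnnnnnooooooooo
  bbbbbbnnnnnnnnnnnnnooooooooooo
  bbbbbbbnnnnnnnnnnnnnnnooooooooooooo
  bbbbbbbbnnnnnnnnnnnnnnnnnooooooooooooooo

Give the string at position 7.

bbbbbbbbbbnnnnnnnnnnnnnnnnnnnnnooooooooooooooooooo

Term n consists of n+1 b's, followed by 2n+3 n's, followed by 2n+1 o's, where the shown terms are n = 3, 4, 5, 6, 7.
Setting n = 9 gives 10, 21, 19 characters in each block.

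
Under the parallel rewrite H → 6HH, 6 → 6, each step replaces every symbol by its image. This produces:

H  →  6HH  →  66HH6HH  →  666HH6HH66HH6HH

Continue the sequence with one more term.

φ(666HH6HH66HH6HH) expands symbol-by-symbol to 6 6 6 6HH 6HH 6 6HH 6HH 6 6 6HH 6HH 6 6HH 6HH; joining the 15 pieces gives the next term.

6666HH6HH66HH6HH666HH6HH66HH6HH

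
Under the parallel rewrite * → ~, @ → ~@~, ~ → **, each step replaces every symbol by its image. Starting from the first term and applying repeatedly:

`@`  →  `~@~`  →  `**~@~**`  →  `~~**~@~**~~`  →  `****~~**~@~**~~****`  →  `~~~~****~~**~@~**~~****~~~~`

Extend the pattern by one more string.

φ(~~~~****~~**~@~**~~****~~~~) expands symbol-by-symbol to ** ** ** ** ~ ~ ~ ~ ** ** ~ ~ ** ~@~ ** ~ ~ ** ** ~ ~ ~ ~ ** ** ** **; joining the 27 pieces gives the next term.

********~~~~****~~**~@~**~~****~~~~********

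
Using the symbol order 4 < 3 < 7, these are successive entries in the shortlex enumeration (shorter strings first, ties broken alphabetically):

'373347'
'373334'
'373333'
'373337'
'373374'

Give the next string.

373373

Treat 373374 as a base-3 numeral over the given alphabet and add one, carrying through any trailing 7's.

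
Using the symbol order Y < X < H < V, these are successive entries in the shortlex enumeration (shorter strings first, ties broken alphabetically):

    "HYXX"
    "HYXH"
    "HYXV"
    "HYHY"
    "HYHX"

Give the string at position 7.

Advancing 2 positions from HYHX through HYHX → HYHH reaches term 7.

HYHV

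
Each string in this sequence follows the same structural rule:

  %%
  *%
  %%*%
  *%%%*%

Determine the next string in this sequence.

%%*%*%%%*%

From term 3 onward, concatenate the second-to-last term with the last: %%·*% = %%*%, *%·%%*% = *%%%*%, …
The next term joins %%*% and *%%%*%.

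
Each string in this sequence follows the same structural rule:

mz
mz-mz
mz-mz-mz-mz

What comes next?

s(k+1) = s(k)·-·s(k) — each term doubles the last with '-' between the halves.
So the next term is two copies of mz-mz-mz-mz with '-' between the halves.

mz-mz-mz-mz-mz-mz-mz-mz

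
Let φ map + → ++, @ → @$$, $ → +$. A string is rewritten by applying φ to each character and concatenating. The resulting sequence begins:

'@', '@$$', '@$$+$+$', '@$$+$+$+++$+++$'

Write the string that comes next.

@$$+$+$+++$+++$+++++++$+++++++$

Applying the rule to each of the 15 symbols of @$$+$+$+++$+++$ gives the pieces @$$ +$ +$ ++ +$ ++ +$ ++ ++ ++ +$ ++ ++ ++ +$, which concatenate to the answer.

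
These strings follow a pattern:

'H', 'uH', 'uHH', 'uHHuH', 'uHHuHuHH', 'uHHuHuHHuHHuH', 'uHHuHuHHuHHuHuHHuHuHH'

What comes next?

This is a Fibonacci-style word recurrence s(k) = s(k−1)·s(k−2): e.g. uH·H = uHH.
The next term joins uHHuHuHHuHHuHuHHuHuHH and uHHuHuHHuHHuH.

uHHuHuHHuHHuHuHHuHuHHuHHuHuHHuHHuH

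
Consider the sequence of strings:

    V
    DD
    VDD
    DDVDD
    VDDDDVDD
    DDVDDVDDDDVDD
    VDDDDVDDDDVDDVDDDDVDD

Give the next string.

This is a Fibonacci-style word recurrence s(k) = s(k−2)·s(k−1): e.g. V·DD = VDD.
Continuing: DDVDDVDDDDVDD · VDDDDVDDDDVDDVDDDDVDD gives term 8.

DDVDDVDDDDVDDVDDDDVDDDDVDDVDDDDVDD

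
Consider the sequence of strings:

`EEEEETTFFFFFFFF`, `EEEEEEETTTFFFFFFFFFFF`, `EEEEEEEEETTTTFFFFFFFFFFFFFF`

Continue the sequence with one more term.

EEEEEEEEEEETTTTTFFFFFFFFFFFFFFFFF

Each string has the form E^{2n+1} T^{n} F^{3n+2}, where the shown terms are n = 2, 3, 4.
For the next term, n = 5, so the run lengths are 11, 5, 17.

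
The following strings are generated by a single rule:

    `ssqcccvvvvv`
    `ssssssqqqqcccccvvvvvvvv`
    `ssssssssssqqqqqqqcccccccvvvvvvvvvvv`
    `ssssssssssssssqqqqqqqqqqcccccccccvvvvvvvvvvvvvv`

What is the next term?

ssssssssssssssssssqqqqqqqqqqqqqcccccccccccvvvvvvvvvvvvvvvvv

The n-th term is 4n-2 s's then 3n-2 q's then 2n+1 c's then 3n+2 v's (n = 1, 2, …).
At n = 5 the blocks have lengths 18, 13, 11, 17.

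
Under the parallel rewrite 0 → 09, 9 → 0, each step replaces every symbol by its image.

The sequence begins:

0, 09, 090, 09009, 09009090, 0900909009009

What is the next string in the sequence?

Rewriting the 13 symbols of 0900909009009 one by one yields 09 0 09 09 0 09 0 09 09 0 09 09 0; concatenated:

090090900900909009090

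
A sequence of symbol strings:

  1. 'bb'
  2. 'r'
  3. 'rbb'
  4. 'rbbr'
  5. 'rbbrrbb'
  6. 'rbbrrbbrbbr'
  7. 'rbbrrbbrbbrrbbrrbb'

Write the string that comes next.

From term 3 onward, concatenate the last term with the second-to-last: r·bb = rbb, rbb·r = rbbr, …
The next term joins rbbrrbbrbbrrbbrrbb and rbbrrbbrbbr.

rbbrrbbrbbrrbbrrbbrbbrrbbrbbr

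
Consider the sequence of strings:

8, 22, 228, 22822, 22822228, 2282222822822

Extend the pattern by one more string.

228222282282222822228

Each term (from the third on) is the previous term followed by the one before it: term 3 = 22·8 = 228.
So term 7 is 2282222822822·22822228.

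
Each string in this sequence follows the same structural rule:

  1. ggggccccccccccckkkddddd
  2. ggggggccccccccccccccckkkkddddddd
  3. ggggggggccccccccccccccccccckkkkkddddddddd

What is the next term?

Each string has the form g^{2n} c^{4n+3} k^{n+1} d^{2n+1}, where the shown terms are n = 2, 3, 4.
Setting n = 5 gives 10, 23, 6, 11 characters in each block.

ggggggggggccccccccccccccccccccccckkkkkkddddddddddd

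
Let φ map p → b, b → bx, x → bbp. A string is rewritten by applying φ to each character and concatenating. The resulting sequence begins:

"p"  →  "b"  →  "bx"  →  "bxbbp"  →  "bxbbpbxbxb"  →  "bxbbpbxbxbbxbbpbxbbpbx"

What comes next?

Rewriting the 22 symbols of bxbbpbxbxbbxbbpbxbbpbx one by one yields bx bbp bx bx b bx bbp bx bbp bx bx bbp bx bx b bx bbp bx bx b bx bbp; concatenated:

bxbbpbxbxbbxbbpbxbbpbxbxbbpbxbxbbxbbpbxbxbbxbbp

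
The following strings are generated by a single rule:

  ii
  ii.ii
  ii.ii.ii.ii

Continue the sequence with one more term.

ii.ii.ii.ii.ii.ii.ii.ii

Each string is two copies of the previous one joined by '.'.
So the next term is two copies of ii.ii.ii.ii with '.' between the halves.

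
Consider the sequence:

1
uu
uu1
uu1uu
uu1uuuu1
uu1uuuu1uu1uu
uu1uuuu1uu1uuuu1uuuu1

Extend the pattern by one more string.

This is a Fibonacci-style word recurrence s(k) = s(k−1)·s(k−2): e.g. uu·1 = uu1.
Continuing: uu1uuuu1uu1uuuu1uuuu1 · uu1uuuu1uu1uu gives term 8.

uu1uuuu1uu1uuuu1uuuu1uu1uuuu1uu1uu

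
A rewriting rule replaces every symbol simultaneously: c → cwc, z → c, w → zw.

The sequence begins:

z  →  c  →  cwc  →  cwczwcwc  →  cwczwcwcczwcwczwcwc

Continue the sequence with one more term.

cwczwcwcczwcwczwcwccwcczwcwczwcwcczwcwczwcwc

Applying the rule to each of the 19 symbols of cwczwcwcczwcwczwcwc gives the pieces cwc zw cwc c zw cwc zw cwc cwc c zw cwc zw cwc c zw cwc zw cwc, which concatenate to the answer.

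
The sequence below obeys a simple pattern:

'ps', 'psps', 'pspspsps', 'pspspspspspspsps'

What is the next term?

pspspspspspspspspspspspspspspsps

Every step duplicates the string.
So the next term is two copies of pspspspspspspsps.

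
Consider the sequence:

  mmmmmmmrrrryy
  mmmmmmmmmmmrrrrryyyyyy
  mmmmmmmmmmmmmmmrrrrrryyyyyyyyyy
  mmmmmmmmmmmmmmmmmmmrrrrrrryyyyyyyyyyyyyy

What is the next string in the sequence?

Reading off run lengths: m runs 7, 11, 15, 19; r runs 4, 5, 6, 7; y runs 2, 6, 10, 14 — each is linear in n (n = 1, 2, …).
For the next term, n = 5, so the run lengths are 23, 8, 18.

mmmmmmmmmmmmmmmmmmmmmmmrrrrrrrryyyyyyyyyyyyyyyyyy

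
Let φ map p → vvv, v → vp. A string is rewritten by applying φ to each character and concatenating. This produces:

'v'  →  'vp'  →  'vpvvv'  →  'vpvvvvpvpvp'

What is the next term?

Apply φ to vpvvvvpvpvp symbol by symbol: v→vp, p→vvv, v→vp, v→vp, v→vp, v→vp, p→vvv, v→vp, p→vvv, v→vp, p→vvv; joined: vp vvv vp vp vp vp vvv vp vvv vp vvv.

vpvvvvpvpvpvpvvvvpvvvvpvvv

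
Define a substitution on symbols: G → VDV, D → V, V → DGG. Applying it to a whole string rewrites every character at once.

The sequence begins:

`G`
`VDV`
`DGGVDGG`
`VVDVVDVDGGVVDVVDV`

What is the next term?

DGGDGGVDGGDGGVDGGVVDVVDVDGGDGGVDGGDGGVDGG

Applying the rule to each of the 17 symbols of VVDVVDVDGGVVDVVDV gives the pieces DGG DGG V DGG DGG V DGG V VDV VDV DGG DGG V DGG DGG V DGG, which concatenate to the answer.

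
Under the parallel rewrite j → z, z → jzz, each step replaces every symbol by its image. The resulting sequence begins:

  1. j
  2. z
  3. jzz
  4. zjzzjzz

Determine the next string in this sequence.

Rewriting each symbol of zjzzjzz: z→jzz, j→z, z→jzz, z→jzz, j→z, z→jzz, z→jzz, which concatenates to jzz z jzz jzz z jzz jzz.

jzzzjzzjzzzjzzjzz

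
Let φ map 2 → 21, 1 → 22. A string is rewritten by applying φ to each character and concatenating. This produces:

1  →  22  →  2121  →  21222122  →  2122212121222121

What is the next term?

21222121212221222122212121222122

Replace each of the 16 characters of 2122212121222121 in place — 21 22 21 21 21 22 21 22 21 22 21 21 21 22 21 22 — and concatenate.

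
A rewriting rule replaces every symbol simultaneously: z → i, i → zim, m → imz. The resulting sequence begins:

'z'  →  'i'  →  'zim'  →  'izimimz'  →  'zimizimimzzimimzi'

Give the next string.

φ(zimizimimzzimimzi) expands symbol-by-symbol to i zim imz zim i zim imz zim imz i i zim imz zim imz i zim; joining the 17 pieces gives the next term.

izimimzzimizimimzzimimziizimimzzimimzizim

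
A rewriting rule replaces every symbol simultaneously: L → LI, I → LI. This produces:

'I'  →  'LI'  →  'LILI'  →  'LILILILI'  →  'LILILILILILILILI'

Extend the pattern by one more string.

Replace each of the 16 characters of LILILILILILILILI in place — LI LI LI LI LI LI LI LI LI LI LI LI LI LI LI LI — and concatenate.

LILILILILILILILILILILILILILILILI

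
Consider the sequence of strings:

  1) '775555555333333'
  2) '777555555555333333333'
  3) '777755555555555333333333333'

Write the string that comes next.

777775555555555555333333333333333

Each string has the form 7^{n} 5^{2n+3} 3^{3n}, where the shown terms are n = 2, 3, 4.
For the next term, n = 5, so the run lengths are 5, 13, 15.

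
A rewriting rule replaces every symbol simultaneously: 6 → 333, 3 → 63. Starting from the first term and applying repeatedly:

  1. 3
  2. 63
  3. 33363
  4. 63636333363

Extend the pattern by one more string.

33363333633336363636333363

Apply φ to 63636333363 symbol by symbol: 6→333, 3→63, 6→333, 3→63, 6→333, 3→63, 3→63, 3→63, 3→63, 6→333, 3→63; joined: 333 63 333 63 333 63 63 63 63 333 63.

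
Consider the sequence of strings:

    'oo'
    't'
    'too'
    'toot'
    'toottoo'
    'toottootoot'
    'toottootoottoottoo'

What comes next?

toottootoottoottootoottootoot

This is a Fibonacci-style word recurrence s(k) = s(k−1)·s(k−2): e.g. t·oo = too.
The next term joins toottootoottoottoo and toottootoot.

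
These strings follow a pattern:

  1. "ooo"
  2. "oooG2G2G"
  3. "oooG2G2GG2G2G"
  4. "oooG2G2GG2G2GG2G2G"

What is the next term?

oooG2G2GG2G2GG2G2GG2G2G

Each term is the previous one with G2G2G appended.
So the next term is oooG2G2GG2G2GG2G2G·G2G2G.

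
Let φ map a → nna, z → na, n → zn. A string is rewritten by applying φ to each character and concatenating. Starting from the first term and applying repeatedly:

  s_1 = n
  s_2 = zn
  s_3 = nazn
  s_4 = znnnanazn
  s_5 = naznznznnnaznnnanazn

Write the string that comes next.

znnnanaznnaznnaznznznnnanaznznznnnaznnnanazn

Applying the rule to each of the 20 symbols of naznznznnnaznnnanazn gives the pieces zn nna na zn na zn na zn zn zn nna na zn zn zn nna zn nna na zn, which concatenate to the answer.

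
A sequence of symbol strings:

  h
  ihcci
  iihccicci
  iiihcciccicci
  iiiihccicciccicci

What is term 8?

s(k+1) = i·s(k)·cci, so each term gains i as a prefix and cci as a suffix.
From iiiihccicciccicci, 3 further steps: iiiihccicciccicci → iiiiihcciccicciccicci → iiiiiihccicciccicciccicci → (answer).

iiiiiiihcciccicciccicciccicci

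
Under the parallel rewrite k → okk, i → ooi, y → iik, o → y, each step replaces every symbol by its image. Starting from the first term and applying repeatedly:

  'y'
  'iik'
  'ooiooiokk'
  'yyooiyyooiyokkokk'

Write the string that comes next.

iikiikyyooiiikiikyyooiiikyokkokkyokkokk

Replace each of the 17 characters of yyooiyyooiyokkokk in place — iik iik y y ooi iik iik y y ooi iik y okk okk y okk okk — and concatenate.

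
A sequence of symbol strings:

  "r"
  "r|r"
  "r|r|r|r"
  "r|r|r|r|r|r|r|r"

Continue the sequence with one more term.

r|r|r|r|r|r|r|r|r|r|r|r|r|r|r|r

Each string is two copies of the previous one joined by '|'.
One more doubling of r|r|r|r|r|r|r|r gives the answer.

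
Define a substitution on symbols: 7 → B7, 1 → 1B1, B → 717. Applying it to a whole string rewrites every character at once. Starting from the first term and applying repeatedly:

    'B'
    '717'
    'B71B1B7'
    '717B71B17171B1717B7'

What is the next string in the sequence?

Rewriting the 19 symbols of 717B71B17171B1717B7 one by one yields B7 1B1 B7 717 B7 1B1 717 1B1 B7 1B1 B7 1B1 717 1B1 B7 1B1 B7 717 B7; concatenated:

B71B1B7717B71B17171B1B71B1B71B17171B1B71B1B7717B7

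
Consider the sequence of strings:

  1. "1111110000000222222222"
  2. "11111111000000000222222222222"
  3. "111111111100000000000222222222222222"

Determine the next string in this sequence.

Reading off run lengths: 1 runs 6, 8, 10; 0 runs 7, 9, 11; 2 runs 9, 12, 15 — each is linear in n, where the shown terms are n = 3, 4, 5.
For the next term, n = 6, so the run lengths are 12, 13, 18.

1111111111110000000000000222222222222222222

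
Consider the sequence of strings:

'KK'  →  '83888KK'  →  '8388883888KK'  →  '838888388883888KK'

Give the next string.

83888838888388883888KK

The strings grow by a fixed prefix 83888 each time.
So the next term is 83888·838888388883888KK.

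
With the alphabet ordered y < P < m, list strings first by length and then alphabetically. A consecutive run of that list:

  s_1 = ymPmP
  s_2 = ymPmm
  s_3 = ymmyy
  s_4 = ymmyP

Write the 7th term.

ymmPP

Stepping forward 3 times from ymmyP: ymmyP → ymmym → ymmPy, then the target.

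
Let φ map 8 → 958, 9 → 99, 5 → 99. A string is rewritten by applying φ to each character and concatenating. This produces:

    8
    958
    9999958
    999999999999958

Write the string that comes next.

Applying the rule to each of the 15 symbols of 999999999999958 gives the pieces 99 99 99 99 99 99 99 99 99 99 99 99 99 99 958, which concatenate to the answer.

9999999999999999999999999999958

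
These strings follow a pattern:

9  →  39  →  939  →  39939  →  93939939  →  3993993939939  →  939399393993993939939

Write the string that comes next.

3993993939939939399393993993939939

Each term (from the third on) is the two preceding terms concatenated in order: term 3 = 9·39 = 939.
Continuing: 3993993939939 · 939399393993993939939 gives term 8.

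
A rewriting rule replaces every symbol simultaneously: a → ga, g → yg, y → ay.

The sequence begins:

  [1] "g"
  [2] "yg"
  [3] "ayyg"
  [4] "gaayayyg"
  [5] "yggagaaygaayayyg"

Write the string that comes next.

Replace each of the 16 characters of yggagaaygaayayyg in place — ay yg yg ga yg ga ga ay yg ga ga ay ga ay ay yg — and concatenate.

ayygyggayggagaayyggagaaygaayayyg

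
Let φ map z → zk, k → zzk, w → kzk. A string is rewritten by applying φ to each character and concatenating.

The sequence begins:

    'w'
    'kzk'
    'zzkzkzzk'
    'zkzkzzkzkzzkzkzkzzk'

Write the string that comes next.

φ(zkzkzzkzkzzkzkzkzzk) expands symbol-by-symbol to zk zzk zk zzk zk zk zzk zk zzk zk zk zzk zk zzk zk zzk zk zk zzk; joining the 19 pieces gives the next term.

zkzzkzkzzkzkzkzzkzkzzkzkzkzzkzkzzkzkzzkzkzkzzk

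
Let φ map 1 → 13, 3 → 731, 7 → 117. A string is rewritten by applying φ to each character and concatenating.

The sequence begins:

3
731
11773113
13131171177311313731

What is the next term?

Replace each of the 20 characters of 13131171177311313731 in place — 13 731 13 731 13 13 117 13 13 117 117 731 13 13 731 13 731 117 731 13 — and concatenate.

13731137311313117131311711773113137311373111773113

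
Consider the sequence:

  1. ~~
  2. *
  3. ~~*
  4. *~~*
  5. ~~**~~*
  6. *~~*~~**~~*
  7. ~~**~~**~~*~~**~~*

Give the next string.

*~~*~~**~~*~~**~~**~~*~~**~~*

Each term (from the third on) is the two preceding terms concatenated in order: term 3 = ~~·* = ~~*.
So term 8 is *~~*~~**~~*·~~**~~**~~*~~**~~*.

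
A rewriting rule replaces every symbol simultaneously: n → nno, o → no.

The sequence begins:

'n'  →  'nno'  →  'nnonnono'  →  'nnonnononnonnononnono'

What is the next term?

Rewriting the 21 symbols of nnonnononnonnononnono one by one yields nno nno no nno nno no nno no nno nno no nno nno no nno no nno nno no nno no; concatenated:

nnonnononnonnononnononnonnononnonnononnononnonnononnono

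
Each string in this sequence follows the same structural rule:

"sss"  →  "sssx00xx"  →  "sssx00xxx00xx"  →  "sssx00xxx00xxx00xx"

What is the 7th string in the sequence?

Every step adds x00xx to the end: s(k+1) = s(k)·x00xx.
From sssx00xxx00xxx00xx, 3 further steps: sssx00xxx00xxx00xx → sssx00xxx00xxx00xxx00xx → sssx00xxx00xxx00xxx00xxx00xx → (answer).

sssx00xxx00xxx00xxx00xxx00xxx00xx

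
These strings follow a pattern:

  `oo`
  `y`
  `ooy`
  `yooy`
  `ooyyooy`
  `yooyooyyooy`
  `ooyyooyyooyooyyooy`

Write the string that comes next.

yooyooyyooyooyyooyyooyooyyooy

From term 3 onward, concatenate the second-to-last term with the last: oo·y = ooy, y·ooy = yooy, …
The next term joins yooyooyyooy and ooyyooyyooyooyyooy.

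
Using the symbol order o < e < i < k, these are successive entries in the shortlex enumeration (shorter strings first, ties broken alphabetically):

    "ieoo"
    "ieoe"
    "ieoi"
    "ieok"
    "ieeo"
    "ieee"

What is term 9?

Continuing the enumeration 3 steps past ieee: ieee → ieei → ieek → (answer).

ieio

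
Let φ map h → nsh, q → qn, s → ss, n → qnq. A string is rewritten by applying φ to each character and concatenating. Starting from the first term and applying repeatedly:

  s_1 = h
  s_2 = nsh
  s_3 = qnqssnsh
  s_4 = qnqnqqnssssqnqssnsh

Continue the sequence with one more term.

qnqnqqnqnqqnqnqnqssssssssqnqnqqnssssqnqssnsh

Replace each of the 19 characters of qnqnqqnssssqnqssnsh in place — qn qnq qn qnq qn qn qnq ss ss ss ss qn qnq qn ss ss qnq ss nsh — and concatenate.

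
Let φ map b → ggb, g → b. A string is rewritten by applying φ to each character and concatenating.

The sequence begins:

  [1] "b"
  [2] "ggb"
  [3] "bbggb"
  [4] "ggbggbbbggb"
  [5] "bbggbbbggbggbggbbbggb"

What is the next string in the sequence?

ggbggbbbggbggbggbbbggbbbggbbbggbggbggbbbggb

Replace each of the 21 characters of bbggbbbggbggbggbbbggb in place — ggb ggb b b ggb ggb ggb b b ggb b b ggb b b ggb ggb ggb b b ggb — and concatenate.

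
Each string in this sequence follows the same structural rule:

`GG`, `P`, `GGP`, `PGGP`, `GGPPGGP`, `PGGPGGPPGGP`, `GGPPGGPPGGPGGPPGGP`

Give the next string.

PGGPGGPPGGPGGPPGGPPGGPGGPPGGP

This is a Fibonacci-style word recurrence s(k) = s(k−2)·s(k−1): e.g. GG·P = GGP.
Continuing: PGGPGGPPGGP · GGPPGGPPGGPGGPPGGP gives term 8.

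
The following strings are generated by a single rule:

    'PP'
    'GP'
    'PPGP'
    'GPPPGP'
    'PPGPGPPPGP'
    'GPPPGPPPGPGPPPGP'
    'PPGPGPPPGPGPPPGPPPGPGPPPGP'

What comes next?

Each term (from the third on) is the two preceding terms concatenated in order: term 3 = PP·GP = PPGP.
The next term joins GPPPGPPPGPGPPPGP and PPGPGPPPGPGPPPGPPPGPGPPPGP.

GPPPGPPPGPGPPPGPPPGPGPPPGPGPPPGPPPGPGPPPGP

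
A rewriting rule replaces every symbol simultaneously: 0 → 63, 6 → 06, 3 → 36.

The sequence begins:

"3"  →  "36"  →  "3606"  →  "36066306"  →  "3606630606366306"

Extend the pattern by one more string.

Rewriting the 16 symbols of 3606630606366306 one by one yields 36 06 63 06 06 36 63 06 63 06 36 06 06 36 63 06; concatenated:

36066306063663066306360606366306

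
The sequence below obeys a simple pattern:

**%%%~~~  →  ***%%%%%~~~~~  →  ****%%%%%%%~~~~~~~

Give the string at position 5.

******%%%%%%%%%%%~~~~~~~~~~~

Reading off run lengths: * runs 2, 3, 4; % runs 3, 5, 7; ~ runs 3, 5, 7 — each is linear in n (n = 1, 2, …).
At n = 5 the blocks have lengths 6, 11, 11.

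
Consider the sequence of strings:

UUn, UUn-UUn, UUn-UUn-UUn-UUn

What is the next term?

Each string is two copies of the previous one joined by '-'.
One more doubling of UUn-UUn-UUn-UUn gives the answer.

UUn-UUn-UUn-UUn-UUn-UUn-UUn-UUn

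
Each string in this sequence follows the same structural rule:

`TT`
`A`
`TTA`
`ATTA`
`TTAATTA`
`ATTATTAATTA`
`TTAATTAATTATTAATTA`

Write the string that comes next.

ATTATTAATTATTAATTAATTATTAATTA

This is a Fibonacci-style word recurrence s(k) = s(k−2)·s(k−1): e.g. TT·A = TTA.
So term 8 is ATTATTAATTA·TTAATTAATTATTAATTA.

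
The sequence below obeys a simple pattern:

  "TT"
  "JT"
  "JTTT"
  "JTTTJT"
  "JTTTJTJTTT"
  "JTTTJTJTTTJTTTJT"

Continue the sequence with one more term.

JTTTJTJTTTJTTTJTJTTTJTJTTT

Each term (from the third on) is the previous term followed by the one before it: term 3 = JT·TT = JTTT.
Continuing: JTTTJTJTTTJTTTJT · JTTTJTJTTT gives term 7.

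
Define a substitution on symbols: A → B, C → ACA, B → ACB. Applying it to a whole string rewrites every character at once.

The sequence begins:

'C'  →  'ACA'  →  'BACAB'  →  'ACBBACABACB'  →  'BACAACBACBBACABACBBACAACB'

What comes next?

Applying the rule to each of the 25 symbols of BACAACBACBBACABACBBACAACB gives the pieces ACB B ACA B B ACA ACB B ACA ACB ACB B ACA B ACB B ACA ACB ACB B ACA B B ACA ACB, which concatenate to the answer.

ACBBACABBACAACBBACAACBACBBACABACBBACAACBACBBACABBACAACB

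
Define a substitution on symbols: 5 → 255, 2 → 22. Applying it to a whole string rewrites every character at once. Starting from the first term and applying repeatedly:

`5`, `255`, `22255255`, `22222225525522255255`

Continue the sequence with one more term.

222222222222222552552225525522222225525522255255

Applying the rule to each of the 20 symbols of 22222225525522255255 gives the pieces 22 22 22 22 22 22 22 255 255 22 255 255 22 22 22 255 255 22 255 255, which concatenate to the answer.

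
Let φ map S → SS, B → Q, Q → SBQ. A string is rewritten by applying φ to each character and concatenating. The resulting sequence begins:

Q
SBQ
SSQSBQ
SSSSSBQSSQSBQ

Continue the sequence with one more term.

Applying the rule to each of the 13 symbols of SSSSSBQSSQSBQ gives the pieces SS SS SS SS SS Q SBQ SS SS SBQ SS Q SBQ, which concatenate to the answer.

SSSSSSSSSSQSBQSSSSSBQSSQSBQ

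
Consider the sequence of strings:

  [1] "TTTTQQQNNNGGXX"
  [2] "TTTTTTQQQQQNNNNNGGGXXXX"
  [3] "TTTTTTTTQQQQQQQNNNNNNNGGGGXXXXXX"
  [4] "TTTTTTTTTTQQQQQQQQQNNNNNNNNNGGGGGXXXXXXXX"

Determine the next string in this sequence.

The n-th term is 2n T's then 2n-1 Q's then 2n-1 N's then n G's then 2n-2 X's, where the shown terms are n = 2, 3, 4, 5.
For the next term, n = 6, so the run lengths are 12, 11, 11, 6, 10.

TTTTTTTTTTTTQQQQQQQQQQQNNNNNNNNNNNGGGGGGXXXXXXXXXX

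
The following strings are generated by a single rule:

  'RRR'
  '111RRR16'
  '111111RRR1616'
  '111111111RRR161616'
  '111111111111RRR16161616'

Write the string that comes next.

Each term wraps the previous one in 111 on the left and 16 on the right.
Applying this once more to 111111111111RRR16161616:

111111111111111RRR1616161616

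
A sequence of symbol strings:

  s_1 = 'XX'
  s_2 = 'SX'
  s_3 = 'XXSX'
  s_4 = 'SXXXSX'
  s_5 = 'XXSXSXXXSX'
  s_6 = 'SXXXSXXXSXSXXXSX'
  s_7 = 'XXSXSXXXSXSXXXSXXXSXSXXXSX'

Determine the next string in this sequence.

Each term (from the third on) is the two preceding terms concatenated in order: term 3 = XX·SX = XXSX.
So term 8 is SXXXSXXXSXSXXXSX·XXSXSXXXSXSXXXSXXXSXSXXXSX.

SXXXSXXXSXSXXXSXXXSXSXXXSXSXXXSXXXSXSXXXSX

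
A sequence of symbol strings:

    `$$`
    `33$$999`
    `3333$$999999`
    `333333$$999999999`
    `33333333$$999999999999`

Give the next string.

3333333333$$999999999999999

s(k+1) = 33·s(k)·999, so each term gains 33 as a prefix and 999 as a suffix.
One more step from 33333333$$999999999999 gives the answer.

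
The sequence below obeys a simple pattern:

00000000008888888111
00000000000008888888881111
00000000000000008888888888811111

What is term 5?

00000000000000000000008888888888888881111111

Reading off run lengths: 0 runs 10, 13, 16; 8 runs 7, 9, 11; 1 runs 3, 4, 5 — each is linear in n, where the shown terms are n = 3, 4, 5.
At n = 7 the blocks have lengths 22, 15, 7.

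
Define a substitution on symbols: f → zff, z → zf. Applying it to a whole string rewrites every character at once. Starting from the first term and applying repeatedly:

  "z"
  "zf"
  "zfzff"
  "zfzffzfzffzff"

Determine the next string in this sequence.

Rewriting the 13 symbols of zfzffzfzffzff one by one yields zf zff zf zff zff zf zff zf zff zff zf zff zff; concatenated:

zfzffzfzffzffzfzffzfzffzffzfzffzff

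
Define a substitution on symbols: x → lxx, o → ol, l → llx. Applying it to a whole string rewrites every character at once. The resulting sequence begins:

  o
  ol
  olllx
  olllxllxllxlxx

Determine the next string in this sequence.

olllxllxllxlxxllxllxlxxllxllxlxxllxlxxlxx

Replace each of the 14 characters of olllxllxllxlxx in place — ol llx llx llx lxx llx llx lxx llx llx lxx llx lxx lxx — and concatenate.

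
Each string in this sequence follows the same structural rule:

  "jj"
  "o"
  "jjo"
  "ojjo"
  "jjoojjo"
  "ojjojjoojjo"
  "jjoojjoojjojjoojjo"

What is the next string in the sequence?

ojjojjoojjojjoojjoojjojjoojjo

Each term (from the third on) is the two preceding terms concatenated in order: term 3 = jj·o = jjo.
The next term joins ojjojjoojjo and jjoojjoojjojjoojjo.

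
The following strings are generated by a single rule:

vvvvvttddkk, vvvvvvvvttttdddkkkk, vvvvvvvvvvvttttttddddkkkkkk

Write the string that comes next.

The n-th term is 3n+2 v's then 2n t's then n+1 d's then 2n k's (n = 1, 2, …).
Setting n = 4 gives 14, 8, 5, 8 characters in each block.

vvvvvvvvvvvvvvttttttttdddddkkkkkkkk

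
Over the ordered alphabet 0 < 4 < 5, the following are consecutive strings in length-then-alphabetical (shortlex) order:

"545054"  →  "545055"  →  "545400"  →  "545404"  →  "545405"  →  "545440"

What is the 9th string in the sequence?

Advancing 3 positions from 545440 through 545440 → 545444 → 545445 reaches term 9.

545450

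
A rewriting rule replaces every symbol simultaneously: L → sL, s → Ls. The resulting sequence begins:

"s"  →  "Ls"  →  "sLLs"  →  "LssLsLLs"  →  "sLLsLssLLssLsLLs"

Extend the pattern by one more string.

LssLsLLssLLsLssLsLLsLssLLssLsLLs

Applying the rule to each of the 16 symbols of sLLsLssLLssLsLLs gives the pieces Ls sL sL Ls sL Ls Ls sL sL Ls Ls sL Ls sL sL Ls, which concatenate to the answer.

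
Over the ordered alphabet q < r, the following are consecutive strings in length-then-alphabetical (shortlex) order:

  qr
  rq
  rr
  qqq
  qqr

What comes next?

qrq

Find the rightmost character of qqr below r, bump it to the next letter, and reset everything to its right to q.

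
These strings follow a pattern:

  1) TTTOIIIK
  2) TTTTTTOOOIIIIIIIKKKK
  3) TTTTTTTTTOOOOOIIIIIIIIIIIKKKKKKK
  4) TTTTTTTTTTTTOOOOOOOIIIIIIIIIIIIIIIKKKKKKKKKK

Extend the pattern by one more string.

Each string has the form T^{3n} O^{2n-1} I^{4n-1} K^{3n-2} (n = 1, 2, …).
At n = 5 the blocks have lengths 15, 9, 19, 13.

TTTTTTTTTTTTTTTOOOOOOOOOIIIIIIIIIIIIIIIIIIIKKKKKKKKKKKKK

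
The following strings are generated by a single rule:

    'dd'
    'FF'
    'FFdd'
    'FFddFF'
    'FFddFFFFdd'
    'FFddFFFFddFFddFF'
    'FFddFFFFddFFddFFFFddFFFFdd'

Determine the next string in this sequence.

FFddFFFFddFFddFFFFddFFFFddFFddFFFFddFFddFF

From term 3 onward, concatenate the last term with the second-to-last: FF·dd = FFdd, FFdd·FF = FFddFF, …
Continuing: FFddFFFFddFFddFFFFddFFFFdd · FFddFFFFddFFddFF gives term 8.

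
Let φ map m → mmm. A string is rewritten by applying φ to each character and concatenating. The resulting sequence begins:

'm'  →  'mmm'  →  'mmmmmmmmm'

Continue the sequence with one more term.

Expanding mmmmmmmmm: m→mmm, m→mmm, m→mmm, m→mmm, m→mmm, m→mmm, m→mmm, m→mmm, m→mmm. Concatenated: mmm mmm mmm mmm mmm mmm mmm mmm mmm.

mmmmmmmmmmmmmmmmmmmmmmmmmmm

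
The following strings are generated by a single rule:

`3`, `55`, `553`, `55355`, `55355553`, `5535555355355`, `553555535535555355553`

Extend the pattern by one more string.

5535555355355553555535535555355355

This is a Fibonacci-style word recurrence s(k) = s(k−1)·s(k−2): e.g. 55·3 = 553.
The next term joins 553555535535555355553 and 5535555355355.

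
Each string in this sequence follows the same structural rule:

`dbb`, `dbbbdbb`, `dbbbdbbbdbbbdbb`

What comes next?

dbbbdbbbdbbbdbbbdbbbdbbbdbbbdbb

s(k+1) = s(k)·b·s(k) — each term doubles the last with 'b' between the halves.
One more doubling of dbbbdbbbdbbbdbb gives the answer.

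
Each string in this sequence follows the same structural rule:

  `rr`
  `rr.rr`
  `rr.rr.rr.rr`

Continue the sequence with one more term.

s(k+1) = s(k)·.·s(k) — each term doubles the last with '.' between the halves.
Doubling rr.rr.rr.rr with '.' between the halves:

rr.rr.rr.rr.rr.rr.rr.rr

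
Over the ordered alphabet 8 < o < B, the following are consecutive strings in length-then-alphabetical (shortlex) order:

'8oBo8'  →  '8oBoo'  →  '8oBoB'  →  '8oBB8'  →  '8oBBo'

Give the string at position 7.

8B888

Advancing 2 positions from 8oBBo through 8oBBo → 8oBBB reaches term 7.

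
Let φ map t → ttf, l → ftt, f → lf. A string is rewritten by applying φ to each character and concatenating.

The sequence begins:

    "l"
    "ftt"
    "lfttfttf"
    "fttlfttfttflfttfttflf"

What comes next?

φ(fttlfttfttflfttfttflf) expands symbol-by-symbol to lf ttf ttf ftt lf ttf ttf lf ttf ttf lf ftt lf ttf ttf lf ttf ttf lf ftt lf; joining the 21 pieces gives the next term.

lfttfttffttlfttfttflfttfttflffttlfttfttflfttfttflffttlf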